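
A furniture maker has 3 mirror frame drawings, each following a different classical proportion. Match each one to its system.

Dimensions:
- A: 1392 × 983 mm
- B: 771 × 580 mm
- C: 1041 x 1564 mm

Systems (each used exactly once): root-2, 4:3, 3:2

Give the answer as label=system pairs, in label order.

A=root-2, B=4:3, C=3:2

Ratios: A ≈ 1.416; B ≈ 1.329; C ≈ 1.502.
Targets: root-2 ≈ 1.414; 4:3 ≈ 1.333; 3:2 ≈ 1.500.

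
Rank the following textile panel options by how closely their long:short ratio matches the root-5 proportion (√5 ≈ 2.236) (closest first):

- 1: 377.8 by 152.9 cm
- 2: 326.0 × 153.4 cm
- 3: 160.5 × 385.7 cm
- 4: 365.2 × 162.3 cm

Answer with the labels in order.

4, 2, 3, 1

1: 377.8/152.9 ≈ 2.471 → |2.471 − 2.236| = 0.235
2: 326.0/153.4 ≈ 2.125 → |2.125 − 2.236| = 0.111
3: 385.7/160.5 ≈ 2.403 → |2.403 − 2.236| = 0.167
4: 365.2/162.3 ≈ 2.250 → |2.250 − 2.236| = 0.014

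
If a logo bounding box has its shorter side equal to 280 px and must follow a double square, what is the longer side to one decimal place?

560.0 px

2:1 = 2.00000.
Longer side = 280 × 2.00000 ≈ 560.000 → 560.0 px.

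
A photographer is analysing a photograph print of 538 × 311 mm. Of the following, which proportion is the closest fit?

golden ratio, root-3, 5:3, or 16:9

root-3

538/311 ≈ 1.730. Nearest candidates are root-3 (1.732, off by 0.002) and 16:9 (1.778, off by 0.048).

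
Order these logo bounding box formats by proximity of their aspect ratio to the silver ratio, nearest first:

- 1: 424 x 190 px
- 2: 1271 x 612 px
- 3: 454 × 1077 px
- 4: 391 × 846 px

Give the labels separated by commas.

3, 1, 4, 2

Ratios: 1 = 424 / 190 ≈ 2.232; 2 = 1271 / 612 ≈ 2.077; 3 = 1077 / 454 ≈ 2.372; 4 = 846 / 391 ≈ 2.164.
|Δ from 2.414|: 1 0.182; 2 0.337; 3 0.042; 4 0.250.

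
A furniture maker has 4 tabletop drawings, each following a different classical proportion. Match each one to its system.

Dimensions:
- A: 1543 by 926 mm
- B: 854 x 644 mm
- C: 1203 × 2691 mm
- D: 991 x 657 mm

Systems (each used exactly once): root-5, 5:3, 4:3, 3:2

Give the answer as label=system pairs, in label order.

A=5:3, B=4:3, C=root-5, D=3:2

A = 1543/926 ≈ 1.666 → 5:3 (1.667)
B = 854/644 ≈ 1.326 → 4:3 (1.333)
C = 2691/1203 ≈ 2.237 → root-5 (2.236)
D = 991/657 ≈ 1.508 → 3:2 (1.500)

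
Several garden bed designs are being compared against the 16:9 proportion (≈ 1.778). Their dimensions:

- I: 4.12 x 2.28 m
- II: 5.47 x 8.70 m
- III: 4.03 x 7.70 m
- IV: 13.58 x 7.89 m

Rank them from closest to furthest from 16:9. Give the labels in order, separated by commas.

I, IV, III, II

I: 4.12/2.28 ≈ 1.807 → |1.807 − 1.778| = 0.029
II: 8.70/5.47 ≈ 1.590 → |1.590 − 1.778| = 0.188
III: 7.70/4.03 ≈ 1.911 → |1.911 − 1.778| = 0.133
IV: 13.58/7.89 ≈ 1.721 → |1.721 − 1.778| = 0.057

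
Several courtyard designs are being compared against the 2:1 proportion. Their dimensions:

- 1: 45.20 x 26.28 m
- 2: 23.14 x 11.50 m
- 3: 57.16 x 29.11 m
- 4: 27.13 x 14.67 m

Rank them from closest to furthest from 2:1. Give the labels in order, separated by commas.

2, 3, 4, 1

Ratios: 1 = 45.20 / 26.28 ≈ 1.720; 2 = 23.14 / 11.50 ≈ 2.012; 3 = 57.16 / 29.11 ≈ 1.964; 4 = 27.13 / 14.67 ≈ 1.849.
|Δ from 2.000|: 1 0.280; 2 0.012; 3 0.036; 4 0.151.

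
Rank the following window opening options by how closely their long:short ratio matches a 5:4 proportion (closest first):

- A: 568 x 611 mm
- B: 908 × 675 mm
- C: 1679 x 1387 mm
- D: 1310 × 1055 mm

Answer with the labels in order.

D, C, B, A

Ratios: A = 611 / 568 ≈ 1.076; B = 908 / 675 ≈ 1.345; C = 1679 / 1387 ≈ 1.211; D = 1310 / 1055 ≈ 1.242.
|Δ from 1.250|: A 0.174; B 0.095; C 0.039; D 0.008.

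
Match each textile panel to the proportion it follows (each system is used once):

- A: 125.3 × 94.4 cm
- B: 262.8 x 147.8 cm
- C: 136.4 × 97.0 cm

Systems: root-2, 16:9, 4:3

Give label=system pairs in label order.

Ratios: A ≈ 1.327; B ≈ 1.778; C ≈ 1.406.
Targets: root-2 ≈ 1.414; 16:9 ≈ 1.778; 4:3 ≈ 1.333.

A=4:3, B=16:9, C=root-2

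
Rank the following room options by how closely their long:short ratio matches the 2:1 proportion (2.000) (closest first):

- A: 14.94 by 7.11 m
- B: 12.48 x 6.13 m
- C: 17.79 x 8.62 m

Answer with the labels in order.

B, C, A

Ratios: A = 14.94 / 7.11 ≈ 2.101; B = 12.48 / 6.13 ≈ 2.036; C = 17.79 / 8.62 ≈ 2.064.
|Δ from 2.000|: A 0.101; B 0.036; C 0.064.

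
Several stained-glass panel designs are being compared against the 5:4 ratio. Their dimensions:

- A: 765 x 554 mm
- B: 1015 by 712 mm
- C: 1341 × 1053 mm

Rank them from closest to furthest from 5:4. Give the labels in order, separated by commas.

A: 765/554 ≈ 1.381 → |1.381 − 1.250| = 0.131
B: 1015/712 ≈ 1.426 → |1.426 − 1.250| = 0.176
C: 1341/1053 ≈ 1.274 → |1.274 − 1.250| = 0.024

C, A, B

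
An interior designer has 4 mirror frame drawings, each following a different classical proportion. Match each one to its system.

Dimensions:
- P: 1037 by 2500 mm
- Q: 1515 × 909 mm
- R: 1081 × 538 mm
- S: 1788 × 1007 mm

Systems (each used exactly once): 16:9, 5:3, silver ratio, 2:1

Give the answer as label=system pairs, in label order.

P=silver ratio, Q=5:3, R=2:1, S=16:9

Ratios: P ≈ 2.411; Q ≈ 1.667; R ≈ 2.009; S ≈ 1.776.
Targets: 16:9 ≈ 1.778; 5:3 ≈ 1.667; silver ratio ≈ 2.414; 2:1 ≈ 2.000.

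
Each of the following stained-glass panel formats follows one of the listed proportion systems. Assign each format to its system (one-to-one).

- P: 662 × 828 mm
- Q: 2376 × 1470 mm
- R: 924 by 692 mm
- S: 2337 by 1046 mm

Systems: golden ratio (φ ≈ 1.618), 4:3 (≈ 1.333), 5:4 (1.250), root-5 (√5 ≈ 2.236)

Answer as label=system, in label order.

P=5:4, Q=golden ratio, R=4:3, S=root-5

Ratios: P ≈ 1.251; Q ≈ 1.616; R ≈ 1.335; S ≈ 2.234.
Targets: golden ratio ≈ 1.618; 4:3 ≈ 1.333; 5:4 ≈ 1.250; root-5 ≈ 2.236.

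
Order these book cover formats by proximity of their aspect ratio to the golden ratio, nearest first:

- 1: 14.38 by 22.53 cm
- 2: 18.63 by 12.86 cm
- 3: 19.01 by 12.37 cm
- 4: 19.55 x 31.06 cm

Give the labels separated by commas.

Ratios: 1 = 22.53 / 14.38 ≈ 1.567; 2 = 18.63 / 12.86 ≈ 1.449; 3 = 19.01 / 12.37 ≈ 1.537; 4 = 31.06 / 19.55 ≈ 1.589.
|Δ from 1.618|: 1 0.051; 2 0.169; 3 0.081; 4 0.029.

4, 1, 3, 2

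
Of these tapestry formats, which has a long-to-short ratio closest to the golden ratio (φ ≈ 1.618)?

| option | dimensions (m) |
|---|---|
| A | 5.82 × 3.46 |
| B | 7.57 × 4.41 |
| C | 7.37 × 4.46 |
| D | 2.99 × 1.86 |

D

Target golden ratio ≈ 1.618.
A: 1.682 (Δ0.064)  B: 1.717 (Δ0.099)  C: 1.652 (Δ0.034)  D: 1.608 (Δ0.010)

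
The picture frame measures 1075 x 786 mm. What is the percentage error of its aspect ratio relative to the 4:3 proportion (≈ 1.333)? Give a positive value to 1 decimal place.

Ratio = 1075 / 786 ≈ 1.3677.
Ideal 4:3 ≈ 1.3333. |1.3677 − 1.3333| / 1.3333 ≈ 2.58% → 2.6%.

2.6%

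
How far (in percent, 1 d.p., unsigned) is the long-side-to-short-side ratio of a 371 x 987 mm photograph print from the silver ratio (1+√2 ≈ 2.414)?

10.2%

Ratio = 987 / 371 ≈ 2.6604.
Ideal silver ratio ≈ 2.4142. |2.6604 − 2.4142| / 2.4142 ≈ 10.20% → 10.2%.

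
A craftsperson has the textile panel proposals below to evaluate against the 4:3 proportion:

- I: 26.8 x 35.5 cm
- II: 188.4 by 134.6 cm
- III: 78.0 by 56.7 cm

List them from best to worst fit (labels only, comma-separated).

Ratios: I = 35.5 / 26.8 ≈ 1.325; II = 188.4 / 134.6 ≈ 1.400; III = 78.0 / 56.7 ≈ 1.376.
|Δ from 1.333|: I 0.008; II 0.067; III 0.043.

I, III, II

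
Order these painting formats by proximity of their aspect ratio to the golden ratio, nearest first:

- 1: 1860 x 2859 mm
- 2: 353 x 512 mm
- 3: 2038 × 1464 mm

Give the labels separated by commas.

1, 2, 3

Ratios: 1 = 2859 / 1860 ≈ 1.537; 2 = 512 / 353 ≈ 1.450; 3 = 2038 / 1464 ≈ 1.392.
|Δ from 1.618|: 1 0.081; 2 0.168; 3 0.226.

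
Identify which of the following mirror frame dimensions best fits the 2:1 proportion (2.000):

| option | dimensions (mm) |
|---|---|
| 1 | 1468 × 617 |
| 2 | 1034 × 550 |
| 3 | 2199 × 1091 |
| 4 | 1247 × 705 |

3

Ratios (long/short): 1 ≈ 2.379; 2 ≈ 1.880; 3 ≈ 2.016; 4 ≈ 1.769.
2:1 ≈ 2.000; option 3 is nearest (Δ 0.016).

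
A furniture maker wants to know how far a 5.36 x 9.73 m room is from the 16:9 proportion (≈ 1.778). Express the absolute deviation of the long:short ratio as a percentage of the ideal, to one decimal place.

Ratio = 9.73 / 5.36 ≈ 1.8153.
Ideal 16:9 ≈ 1.7778. |1.8153 − 1.7778| / 1.7778 ≈ 2.11% → 2.1%.

2.1%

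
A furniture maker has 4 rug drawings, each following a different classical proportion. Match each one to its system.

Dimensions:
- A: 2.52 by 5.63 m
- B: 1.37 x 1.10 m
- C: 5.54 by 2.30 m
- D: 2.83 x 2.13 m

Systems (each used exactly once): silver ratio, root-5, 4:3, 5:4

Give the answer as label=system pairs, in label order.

A=root-5, B=5:4, C=silver ratio, D=4:3

A = 5.63/2.52 ≈ 2.234 → root-5 (2.236)
B = 1.37/1.10 ≈ 1.245 → 5:4 (1.250)
C = 5.54/2.30 ≈ 2.409 → silver ratio (2.414)
D = 2.83/2.13 ≈ 1.329 → 4:3 (1.333)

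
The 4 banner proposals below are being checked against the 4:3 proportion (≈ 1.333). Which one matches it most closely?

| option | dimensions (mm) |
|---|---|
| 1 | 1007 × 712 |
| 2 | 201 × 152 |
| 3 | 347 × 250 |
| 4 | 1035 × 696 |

2

Target 4:3 ≈ 1.333.
1: 1.414 (Δ0.081)  2: 1.322 (Δ0.011)  3: 1.388 (Δ0.055)  4: 1.487 (Δ0.154)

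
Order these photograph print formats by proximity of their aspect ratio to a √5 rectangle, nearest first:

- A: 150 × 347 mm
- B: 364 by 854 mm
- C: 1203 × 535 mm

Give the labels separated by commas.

C, A, B

Ratios: A = 347 / 150 ≈ 2.313; B = 854 / 364 ≈ 2.346; C = 1203 / 535 ≈ 2.249.
|Δ from 2.236|: A 0.077; B 0.110; C 0.013.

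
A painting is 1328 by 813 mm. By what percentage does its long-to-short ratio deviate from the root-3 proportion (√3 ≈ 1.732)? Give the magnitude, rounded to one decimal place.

Ratio = 1328 / 813 ≈ 1.6335.
Ideal root-3 ≈ 1.7321. |1.6335 − 1.7321| / 1.7321 ≈ 5.69% → 5.7%.

5.7%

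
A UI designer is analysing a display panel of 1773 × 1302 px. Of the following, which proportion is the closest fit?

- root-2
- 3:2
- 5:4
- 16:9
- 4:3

1773/1302 ≈ 1.362. Nearest candidates are 4:3 (1.333, off by 0.029) and root-2 (1.414, off by 0.052).

4:3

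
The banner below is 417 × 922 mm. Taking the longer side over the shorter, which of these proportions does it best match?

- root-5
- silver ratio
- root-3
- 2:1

root-5

922/417 ≈ 2.211. Nearest candidates are root-5 (2.236, off by 0.025) and silver ratio (2.414, off by 0.203).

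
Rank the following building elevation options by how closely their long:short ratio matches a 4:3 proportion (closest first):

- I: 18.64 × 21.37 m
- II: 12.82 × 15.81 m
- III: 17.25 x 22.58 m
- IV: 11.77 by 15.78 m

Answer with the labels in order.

I: 21.37/18.64 ≈ 1.146 → |1.146 − 1.333| = 0.187
II: 15.81/12.82 ≈ 1.233 → |1.233 − 1.333| = 0.100
III: 22.58/17.25 ≈ 1.309 → |1.309 − 1.333| = 0.024
IV: 15.78/11.77 ≈ 1.341 → |1.341 − 1.333| = 0.008

IV, III, II, I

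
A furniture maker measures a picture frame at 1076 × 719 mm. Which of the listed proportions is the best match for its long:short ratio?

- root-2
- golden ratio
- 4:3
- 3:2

3:2

Ratio = 1076 / 719 ≈ 1.497.
Distances: root-2 1.414 (Δ 0.083); golden ratio 1.618 (Δ 0.121); 4:3 1.333 (Δ 0.164); 3:2 1.500 (Δ 0.003).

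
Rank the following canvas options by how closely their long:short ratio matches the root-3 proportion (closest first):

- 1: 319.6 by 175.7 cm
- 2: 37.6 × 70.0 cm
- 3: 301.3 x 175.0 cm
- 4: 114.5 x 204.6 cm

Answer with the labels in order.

Ratios: 1 = 319.6 / 175.7 ≈ 1.819; 2 = 70.0 / 37.6 ≈ 1.862; 3 = 301.3 / 175.0 ≈ 1.722; 4 = 204.6 / 114.5 ≈ 1.787.
|Δ from 1.732|: 1 0.087; 2 0.130; 3 0.010; 4 0.055.

3, 4, 1, 2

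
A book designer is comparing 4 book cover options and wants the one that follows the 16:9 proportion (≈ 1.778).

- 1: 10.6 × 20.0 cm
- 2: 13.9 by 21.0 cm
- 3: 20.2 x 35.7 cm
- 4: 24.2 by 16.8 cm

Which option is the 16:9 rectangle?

Ratios (long/short): 1 ≈ 1.887; 2 ≈ 1.511; 3 ≈ 1.767; 4 ≈ 1.440.
16:9 ≈ 1.778; option 3 is nearest (Δ 0.011).

3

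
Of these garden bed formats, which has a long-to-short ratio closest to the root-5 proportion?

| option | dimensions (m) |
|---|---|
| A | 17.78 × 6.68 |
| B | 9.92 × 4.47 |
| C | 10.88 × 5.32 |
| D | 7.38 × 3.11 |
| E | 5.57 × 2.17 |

Ratios (long/short): A ≈ 2.662; B ≈ 2.219; C ≈ 2.045; D ≈ 2.373; E ≈ 2.567.
root-5 ≈ 2.236; option B is nearest (Δ 0.017).

B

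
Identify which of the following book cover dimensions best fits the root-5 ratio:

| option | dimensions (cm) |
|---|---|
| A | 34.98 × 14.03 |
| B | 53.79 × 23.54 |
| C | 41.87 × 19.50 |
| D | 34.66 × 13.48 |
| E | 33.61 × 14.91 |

Ratios (long/short): A ≈ 2.493; B ≈ 2.285; C ≈ 2.147; D ≈ 2.571; E ≈ 2.254.
root-5 ≈ 2.236; option E is nearest (Δ 0.018).

E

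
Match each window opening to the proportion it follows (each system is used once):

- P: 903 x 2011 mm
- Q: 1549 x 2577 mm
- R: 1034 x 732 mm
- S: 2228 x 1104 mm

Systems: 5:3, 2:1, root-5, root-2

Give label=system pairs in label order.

P = 2011/903 ≈ 2.227 → root-5 (2.236)
Q = 2577/1549 ≈ 1.664 → 5:3 (1.667)
R = 1034/732 ≈ 1.413 → root-2 (1.414)
S = 2228/1104 ≈ 2.018 → 2:1 (2.000)

P=root-5, Q=5:3, R=root-2, S=2:1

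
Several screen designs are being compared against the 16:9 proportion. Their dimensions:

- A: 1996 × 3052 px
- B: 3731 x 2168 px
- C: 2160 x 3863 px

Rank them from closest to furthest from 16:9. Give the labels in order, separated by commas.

A: 3052/1996 ≈ 1.529 → |1.529 − 1.778| = 0.249
B: 3731/2168 ≈ 1.721 → |1.721 − 1.778| = 0.057
C: 3863/2160 ≈ 1.788 → |1.788 − 1.778| = 0.010

C, B, A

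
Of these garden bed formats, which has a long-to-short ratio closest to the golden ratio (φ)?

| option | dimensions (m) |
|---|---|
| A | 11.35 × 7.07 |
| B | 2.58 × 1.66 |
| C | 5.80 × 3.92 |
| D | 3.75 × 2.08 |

Ratios (long/short): A ≈ 1.605; B ≈ 1.554; C ≈ 1.480; D ≈ 1.803.
golden ratio ≈ 1.618; option A is nearest (Δ 0.013).

A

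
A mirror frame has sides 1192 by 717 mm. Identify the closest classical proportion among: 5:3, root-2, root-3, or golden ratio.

1192/717 ≈ 1.662. Nearest candidates are 5:3 (1.667, off by 0.005) and golden ratio (1.618, off by 0.044).

5:3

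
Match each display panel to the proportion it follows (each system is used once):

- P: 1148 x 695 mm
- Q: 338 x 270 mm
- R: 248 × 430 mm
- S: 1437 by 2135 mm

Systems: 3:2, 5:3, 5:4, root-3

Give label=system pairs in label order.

P=5:3, Q=5:4, R=root-3, S=3:2

P = 1148/695 ≈ 1.652 → 5:3 (1.667)
Q = 338/270 ≈ 1.252 → 5:4 (1.250)
R = 430/248 ≈ 1.734 → root-3 (1.732)
S = 2135/1437 ≈ 1.486 → 3:2 (1.500)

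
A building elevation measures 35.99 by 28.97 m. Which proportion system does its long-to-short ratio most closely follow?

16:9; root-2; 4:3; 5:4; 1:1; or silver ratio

35.99/28.97 ≈ 1.242. Nearest candidates are 5:4 (1.250, off by 0.008) and 4:3 (1.333, off by 0.091).

5:4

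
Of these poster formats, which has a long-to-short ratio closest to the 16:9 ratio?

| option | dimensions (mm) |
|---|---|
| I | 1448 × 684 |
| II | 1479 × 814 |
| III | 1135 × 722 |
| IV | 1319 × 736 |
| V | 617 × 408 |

IV

Ratios (long/short): I ≈ 2.117; II ≈ 1.817; III ≈ 1.572; IV ≈ 1.792; V ≈ 1.512.
16:9 ≈ 1.778; option IV is nearest (Δ 0.014).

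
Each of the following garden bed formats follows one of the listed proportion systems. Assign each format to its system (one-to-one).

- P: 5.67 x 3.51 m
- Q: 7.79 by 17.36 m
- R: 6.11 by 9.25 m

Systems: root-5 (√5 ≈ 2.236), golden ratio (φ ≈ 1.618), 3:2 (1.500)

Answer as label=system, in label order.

P = 5.67/3.51 ≈ 1.615 → golden ratio (1.618)
Q = 17.36/7.79 ≈ 2.228 → root-5 (2.236)
R = 9.25/6.11 ≈ 1.514 → 3:2 (1.500)

P=golden ratio, Q=root-5, R=3:2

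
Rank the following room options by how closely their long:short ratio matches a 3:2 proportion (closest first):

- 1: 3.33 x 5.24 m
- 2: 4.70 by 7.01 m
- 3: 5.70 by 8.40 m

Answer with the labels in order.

2, 3, 1

1: 5.24/3.33 ≈ 1.574 → |1.574 − 1.500| = 0.074
2: 7.01/4.70 ≈ 1.491 → |1.491 − 1.500| = 0.009
3: 8.40/5.70 ≈ 1.474 → |1.474 − 1.500| = 0.026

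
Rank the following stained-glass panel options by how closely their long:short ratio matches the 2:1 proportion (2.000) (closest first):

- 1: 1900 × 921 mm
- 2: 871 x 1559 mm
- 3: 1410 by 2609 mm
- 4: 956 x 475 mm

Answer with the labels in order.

4, 1, 3, 2

Ratios: 1 = 1900 / 921 ≈ 2.063; 2 = 1559 / 871 ≈ 1.790; 3 = 2609 / 1410 ≈ 1.850; 4 = 956 / 475 ≈ 2.013.
|Δ from 2.000|: 1 0.063; 2 0.210; 3 0.150; 4 0.013.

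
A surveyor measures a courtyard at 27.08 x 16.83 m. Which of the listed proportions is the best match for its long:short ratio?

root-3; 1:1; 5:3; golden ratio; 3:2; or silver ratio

27.08/16.83 ≈ 1.609. Nearest candidates are golden ratio (1.618, off by 0.009) and 5:3 (1.667, off by 0.058).

golden ratio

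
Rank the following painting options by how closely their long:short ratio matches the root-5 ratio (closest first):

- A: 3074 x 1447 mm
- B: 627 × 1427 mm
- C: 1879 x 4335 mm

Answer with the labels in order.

B, C, A

Ratios: A = 3074 / 1447 ≈ 2.124; B = 1427 / 627 ≈ 2.276; C = 4335 / 1879 ≈ 2.307.
|Δ from 2.236|: A 0.112; B 0.040; C 0.071.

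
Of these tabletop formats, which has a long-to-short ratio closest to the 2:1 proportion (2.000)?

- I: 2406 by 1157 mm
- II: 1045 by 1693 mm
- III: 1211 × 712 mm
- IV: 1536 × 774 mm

IV

Target 2:1 ≈ 2.000.
I: 2.080 (Δ0.080)  II: 1.620 (Δ0.380)  III: 1.701 (Δ0.299)  IV: 1.984 (Δ0.016)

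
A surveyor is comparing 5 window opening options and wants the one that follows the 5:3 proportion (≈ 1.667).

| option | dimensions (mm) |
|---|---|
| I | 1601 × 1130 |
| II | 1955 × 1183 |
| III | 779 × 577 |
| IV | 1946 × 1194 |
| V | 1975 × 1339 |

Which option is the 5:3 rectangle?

II

Ratios (long/short): I ≈ 1.417; II ≈ 1.653; III ≈ 1.350; IV ≈ 1.630; V ≈ 1.475.
5:3 ≈ 1.667; option II is nearest (Δ 0.014).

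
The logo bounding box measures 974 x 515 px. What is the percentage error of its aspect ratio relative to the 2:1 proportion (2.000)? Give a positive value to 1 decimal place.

5.4%

Ratio = 974 / 515 ≈ 1.8913.
Ideal 2:1 = 2.0000. |1.8913 − 2.0000| / 2.0000 ≈ 5.44% → 5.4%.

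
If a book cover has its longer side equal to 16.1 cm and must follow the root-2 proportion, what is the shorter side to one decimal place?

11.4 cm

root-2 ≈ 1.41421.
Shorter side = 16.1 ÷ 1.41421 ≈ 11.384 → 11.4 cm.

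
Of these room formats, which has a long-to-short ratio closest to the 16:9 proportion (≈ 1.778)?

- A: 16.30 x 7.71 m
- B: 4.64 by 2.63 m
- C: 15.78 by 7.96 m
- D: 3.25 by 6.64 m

Target 16:9 ≈ 1.778.
A: 2.114 (Δ0.336)  B: 1.764 (Δ0.014)  C: 1.982 (Δ0.204)  D: 2.043 (Δ0.265)

B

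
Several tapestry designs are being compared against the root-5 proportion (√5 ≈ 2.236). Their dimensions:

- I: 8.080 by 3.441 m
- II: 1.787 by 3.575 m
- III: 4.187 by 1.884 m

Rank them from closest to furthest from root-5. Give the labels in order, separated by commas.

Ratios: I = 8.080 / 3.441 ≈ 2.348; II = 3.575 / 1.787 ≈ 2.001; III = 4.187 / 1.884 ≈ 2.222.
|Δ from 2.236|: I 0.112; II 0.235; III 0.014.

III, I, II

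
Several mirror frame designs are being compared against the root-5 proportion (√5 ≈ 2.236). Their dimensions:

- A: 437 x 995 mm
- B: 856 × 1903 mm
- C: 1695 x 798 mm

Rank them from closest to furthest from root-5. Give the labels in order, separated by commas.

B, A, C

A: 995/437 ≈ 2.277 → |2.277 − 2.236| = 0.041
B: 1903/856 ≈ 2.223 → |2.223 − 2.236| = 0.013
C: 1695/798 ≈ 2.124 → |2.124 − 2.236| = 0.112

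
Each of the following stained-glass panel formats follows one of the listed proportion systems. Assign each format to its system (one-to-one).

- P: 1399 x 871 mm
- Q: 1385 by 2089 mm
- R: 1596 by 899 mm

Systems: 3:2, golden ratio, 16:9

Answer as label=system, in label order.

P=golden ratio, Q=3:2, R=16:9

Ratios: P ≈ 1.606; Q ≈ 1.508; R ≈ 1.775.
Targets: 3:2 ≈ 1.500; golden ratio ≈ 1.618; 16:9 ≈ 1.778.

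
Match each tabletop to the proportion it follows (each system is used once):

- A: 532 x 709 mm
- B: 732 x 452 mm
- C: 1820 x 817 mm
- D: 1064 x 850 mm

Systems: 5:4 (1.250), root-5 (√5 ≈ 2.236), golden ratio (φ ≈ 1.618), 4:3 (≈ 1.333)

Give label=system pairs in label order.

A = 709/532 ≈ 1.333 → 4:3 (1.333)
B = 732/452 ≈ 1.619 → golden ratio (1.618)
C = 1820/817 ≈ 2.228 → root-5 (2.236)
D = 1064/850 ≈ 1.252 → 5:4 (1.250)

A=4:3, B=golden ratio, C=root-5, D=5:4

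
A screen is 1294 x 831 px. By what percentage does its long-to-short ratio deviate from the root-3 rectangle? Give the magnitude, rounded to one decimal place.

10.1%

Ratio = 1294 / 831 ≈ 1.5572.
Ideal root-3 ≈ 1.7321. |1.5572 − 1.7321| / 1.7321 ≈ 10.10% → 10.1%.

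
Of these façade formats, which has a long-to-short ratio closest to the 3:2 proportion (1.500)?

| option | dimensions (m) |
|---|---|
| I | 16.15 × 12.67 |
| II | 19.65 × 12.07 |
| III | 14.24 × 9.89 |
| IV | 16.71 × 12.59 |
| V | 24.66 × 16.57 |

Target 3:2 ≈ 1.500.
I: 1.275 (Δ0.225)  II: 1.628 (Δ0.128)  III: 1.440 (Δ0.060)  IV: 1.327 (Δ0.173)  V: 1.488 (Δ0.012)

V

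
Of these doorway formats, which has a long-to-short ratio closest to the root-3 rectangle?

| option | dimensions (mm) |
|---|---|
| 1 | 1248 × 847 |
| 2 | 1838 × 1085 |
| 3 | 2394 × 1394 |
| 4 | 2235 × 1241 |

Target root-3 ≈ 1.732.
1: 1.473 (Δ0.259)  2: 1.694 (Δ0.038)  3: 1.717 (Δ0.015)  4: 1.801 (Δ0.069)

3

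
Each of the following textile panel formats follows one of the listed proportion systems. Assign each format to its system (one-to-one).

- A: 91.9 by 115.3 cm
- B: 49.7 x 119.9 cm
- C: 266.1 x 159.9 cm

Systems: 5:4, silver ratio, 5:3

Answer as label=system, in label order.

A = 115.3/91.9 ≈ 1.255 → 5:4 (1.250)
B = 119.9/49.7 ≈ 2.412 → silver ratio (2.414)
C = 266.1/159.9 ≈ 1.664 → 5:3 (1.667)

A=5:4, B=silver ratio, C=5:3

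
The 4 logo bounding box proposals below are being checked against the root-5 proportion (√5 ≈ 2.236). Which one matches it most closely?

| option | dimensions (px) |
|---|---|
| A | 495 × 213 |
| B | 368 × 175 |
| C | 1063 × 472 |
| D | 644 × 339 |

Target root-5 ≈ 2.236.
A: 2.324 (Δ0.088)  B: 2.103 (Δ0.133)  C: 2.252 (Δ0.016)  D: 1.900 (Δ0.336)

C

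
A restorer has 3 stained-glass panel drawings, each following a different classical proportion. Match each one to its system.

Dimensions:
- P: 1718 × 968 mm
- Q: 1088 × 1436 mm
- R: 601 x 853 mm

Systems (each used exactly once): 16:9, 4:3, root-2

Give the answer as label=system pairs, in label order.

P = 1718/968 ≈ 1.775 → 16:9 (1.778)
Q = 1436/1088 ≈ 1.320 → 4:3 (1.333)
R = 853/601 ≈ 1.419 → root-2 (1.414)

P=16:9, Q=4:3, R=root-2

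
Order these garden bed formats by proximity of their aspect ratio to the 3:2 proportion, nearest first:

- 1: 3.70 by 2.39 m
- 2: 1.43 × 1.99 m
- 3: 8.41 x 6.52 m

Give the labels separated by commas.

1, 2, 3

Ratios: 1 = 3.70 / 2.39 ≈ 1.548; 2 = 1.99 / 1.43 ≈ 1.392; 3 = 8.41 / 6.52 ≈ 1.290.
|Δ from 1.500|: 1 0.048; 2 0.108; 3 0.210.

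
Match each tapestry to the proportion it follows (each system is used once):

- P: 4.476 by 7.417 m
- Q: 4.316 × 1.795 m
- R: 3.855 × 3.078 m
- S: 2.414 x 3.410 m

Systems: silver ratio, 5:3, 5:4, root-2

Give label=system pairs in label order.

Ratios: P ≈ 1.657; Q ≈ 2.404; R ≈ 1.252; S ≈ 1.413.
Targets: silver ratio ≈ 2.414; 5:3 ≈ 1.667; 5:4 ≈ 1.250; root-2 ≈ 1.414.

P=5:3, Q=silver ratio, R=5:4, S=root-2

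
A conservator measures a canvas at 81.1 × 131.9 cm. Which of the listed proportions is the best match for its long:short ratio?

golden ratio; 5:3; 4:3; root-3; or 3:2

golden ratio

Ratio = 131.9 / 81.1 ≈ 1.626.
Distances: golden ratio 1.618 (Δ 0.008); 5:3 1.667 (Δ 0.041); 4:3 1.333 (Δ 0.293); root-3 1.732 (Δ 0.106); 3:2 1.500 (Δ 0.126).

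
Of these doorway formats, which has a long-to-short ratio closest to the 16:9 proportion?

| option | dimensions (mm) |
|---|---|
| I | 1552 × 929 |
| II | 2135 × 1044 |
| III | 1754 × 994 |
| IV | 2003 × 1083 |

Target 16:9 ≈ 1.778.
I: 1.671 (Δ0.107)  II: 2.045 (Δ0.267)  III: 1.765 (Δ0.013)  IV: 1.849 (Δ0.071)

III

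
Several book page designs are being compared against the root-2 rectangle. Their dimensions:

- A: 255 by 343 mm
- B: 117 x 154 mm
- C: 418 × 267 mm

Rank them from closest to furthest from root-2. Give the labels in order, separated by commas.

A, B, C

A: 343/255 ≈ 1.345 → |1.345 − 1.414| = 0.069
B: 154/117 ≈ 1.316 → |1.316 − 1.414| = 0.098
C: 418/267 ≈ 1.566 → |1.566 − 1.414| = 0.152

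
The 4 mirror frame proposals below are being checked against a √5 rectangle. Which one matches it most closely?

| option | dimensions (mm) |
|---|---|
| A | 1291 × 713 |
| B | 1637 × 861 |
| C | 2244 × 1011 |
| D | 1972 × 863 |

C

Target root-5 ≈ 2.236.
A: 1.811 (Δ0.425)  B: 1.901 (Δ0.335)  C: 2.220 (Δ0.016)  D: 2.285 (Δ0.049)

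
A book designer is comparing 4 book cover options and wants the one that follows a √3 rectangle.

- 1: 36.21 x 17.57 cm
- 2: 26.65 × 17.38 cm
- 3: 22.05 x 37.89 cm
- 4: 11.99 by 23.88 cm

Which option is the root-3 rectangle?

Ratios (long/short): 1 ≈ 2.061; 2 ≈ 1.533; 3 ≈ 1.718; 4 ≈ 1.992.
root-3 ≈ 1.732; option 3 is nearest (Δ 0.014).

3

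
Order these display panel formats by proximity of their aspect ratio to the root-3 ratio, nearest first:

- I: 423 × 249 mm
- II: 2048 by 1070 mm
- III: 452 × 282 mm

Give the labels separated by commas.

I, III, II

Ratios: I = 423 / 249 ≈ 1.699; II = 2048 / 1070 ≈ 1.914; III = 452 / 282 ≈ 1.603.
|Δ from 1.732|: I 0.033; II 0.182; III 0.129.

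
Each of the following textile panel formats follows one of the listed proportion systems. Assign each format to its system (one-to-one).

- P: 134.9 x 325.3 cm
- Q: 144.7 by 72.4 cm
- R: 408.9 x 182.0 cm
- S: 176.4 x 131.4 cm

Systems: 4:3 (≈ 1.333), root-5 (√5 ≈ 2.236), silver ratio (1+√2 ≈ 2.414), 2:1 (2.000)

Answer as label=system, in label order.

P=silver ratio, Q=2:1, R=root-5, S=4:3

Ratios: P ≈ 2.411; Q ≈ 1.999; R ≈ 2.247; S ≈ 1.342.
Targets: 4:3 ≈ 1.333; root-5 ≈ 2.236; silver ratio ≈ 2.414; 2:1 ≈ 2.000.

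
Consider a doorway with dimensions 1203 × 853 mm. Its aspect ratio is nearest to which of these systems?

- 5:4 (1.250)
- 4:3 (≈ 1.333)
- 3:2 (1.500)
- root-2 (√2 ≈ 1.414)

Ratio = 1203 / 853 ≈ 1.410.
Distances: 5:4 1.250 (Δ 0.160); 4:3 1.333 (Δ 0.077); 3:2 1.500 (Δ 0.090); root-2 1.414 (Δ 0.004).

root-2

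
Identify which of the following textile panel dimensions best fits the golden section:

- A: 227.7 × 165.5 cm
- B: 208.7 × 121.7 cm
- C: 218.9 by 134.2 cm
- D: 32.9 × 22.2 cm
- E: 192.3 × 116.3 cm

C

Ratios (long/short): A ≈ 1.376; B ≈ 1.715; C ≈ 1.631; D ≈ 1.482; E ≈ 1.653.
golden ratio ≈ 1.618; option C is nearest (Δ 0.013).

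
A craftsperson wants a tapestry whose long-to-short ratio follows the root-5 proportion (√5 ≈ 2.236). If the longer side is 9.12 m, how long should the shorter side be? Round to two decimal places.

root-5 ≈ 2.23607.
Shorter side = 9.12 ÷ 2.23607 ≈ 4.0786 → 4.08 m.

4.08 m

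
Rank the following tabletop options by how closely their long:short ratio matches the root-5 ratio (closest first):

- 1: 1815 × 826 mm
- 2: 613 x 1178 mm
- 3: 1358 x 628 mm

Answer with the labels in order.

1: 1815/826 ≈ 2.197 → |2.197 − 2.236| = 0.039
2: 1178/613 ≈ 1.922 → |1.922 − 2.236| = 0.314
3: 1358/628 ≈ 2.162 → |2.162 − 2.236| = 0.074

1, 3, 2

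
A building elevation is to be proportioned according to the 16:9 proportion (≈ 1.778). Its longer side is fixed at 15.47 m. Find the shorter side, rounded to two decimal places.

16:9 ≈ 1.77778.
Shorter side = 15.47 ÷ 1.77778 ≈ 8.7019 → 8.70 m.

8.70 m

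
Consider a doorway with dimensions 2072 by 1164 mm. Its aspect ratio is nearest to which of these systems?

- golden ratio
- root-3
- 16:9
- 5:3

16:9

Ratio = 2072 / 1164 ≈ 1.780.
Distances: golden ratio 1.618 (Δ 0.162); root-3 1.732 (Δ 0.048); 16:9 1.778 (Δ 0.002); 5:3 1.667 (Δ 0.113).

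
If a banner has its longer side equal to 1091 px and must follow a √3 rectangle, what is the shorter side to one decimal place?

629.9 px

root-3 ≈ 1.73205.
Shorter side = 1091 ÷ 1.73205 ≈ 629.889 → 629.9 px.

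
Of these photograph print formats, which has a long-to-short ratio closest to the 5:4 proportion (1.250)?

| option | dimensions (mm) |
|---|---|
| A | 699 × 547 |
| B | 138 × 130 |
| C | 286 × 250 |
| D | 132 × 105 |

D

Target 5:4 ≈ 1.250.
A: 1.278 (Δ0.028)  B: 1.062 (Δ0.188)  C: 1.144 (Δ0.106)  D: 1.257 (Δ0.007)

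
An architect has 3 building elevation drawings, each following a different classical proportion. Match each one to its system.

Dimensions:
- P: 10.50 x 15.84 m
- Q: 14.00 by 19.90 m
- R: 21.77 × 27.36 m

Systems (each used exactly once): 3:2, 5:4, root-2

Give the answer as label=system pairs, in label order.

P=3:2, Q=root-2, R=5:4

Ratios: P ≈ 1.509; Q ≈ 1.421; R ≈ 1.257.
Targets: 3:2 ≈ 1.500; 5:4 ≈ 1.250; root-2 ≈ 1.414.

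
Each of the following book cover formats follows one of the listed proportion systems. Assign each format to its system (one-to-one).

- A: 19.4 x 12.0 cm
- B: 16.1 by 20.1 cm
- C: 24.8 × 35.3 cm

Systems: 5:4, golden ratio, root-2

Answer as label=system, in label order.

A=golden ratio, B=5:4, C=root-2

Ratios: A ≈ 1.617; B ≈ 1.248; C ≈ 1.423.
Targets: 5:4 ≈ 1.250; golden ratio ≈ 1.618; root-2 ≈ 1.414.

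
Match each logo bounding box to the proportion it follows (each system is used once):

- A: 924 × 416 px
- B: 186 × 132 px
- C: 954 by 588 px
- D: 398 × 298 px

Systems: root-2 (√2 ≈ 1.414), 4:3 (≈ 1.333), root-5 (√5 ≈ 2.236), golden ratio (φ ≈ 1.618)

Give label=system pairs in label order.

A=root-5, B=root-2, C=golden ratio, D=4:3

A = 924/416 ≈ 2.221 → root-5 (2.236)
B = 186/132 ≈ 1.409 → root-2 (1.414)
C = 954/588 ≈ 1.622 → golden ratio (1.618)
D = 398/298 ≈ 1.336 → 4:3 (1.333)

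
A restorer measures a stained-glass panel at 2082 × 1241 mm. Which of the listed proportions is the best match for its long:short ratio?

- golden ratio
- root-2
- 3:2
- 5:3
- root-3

Ratio = 2082 / 1241 ≈ 1.678.
Distances: golden ratio 1.618 (Δ 0.060); root-2 1.414 (Δ 0.264); 3:2 1.500 (Δ 0.178); 5:3 1.667 (Δ 0.011); root-3 1.732 (Δ 0.054).

5:3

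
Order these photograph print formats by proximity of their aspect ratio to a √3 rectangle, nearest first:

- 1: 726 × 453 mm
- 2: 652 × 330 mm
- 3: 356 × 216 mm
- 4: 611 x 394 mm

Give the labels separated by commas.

3, 1, 4, 2

Ratios: 1 = 726 / 453 ≈ 1.603; 2 = 652 / 330 ≈ 1.976; 3 = 356 / 216 ≈ 1.648; 4 = 611 / 394 ≈ 1.551.
|Δ from 1.732|: 1 0.129; 2 0.244; 3 0.084; 4 0.181.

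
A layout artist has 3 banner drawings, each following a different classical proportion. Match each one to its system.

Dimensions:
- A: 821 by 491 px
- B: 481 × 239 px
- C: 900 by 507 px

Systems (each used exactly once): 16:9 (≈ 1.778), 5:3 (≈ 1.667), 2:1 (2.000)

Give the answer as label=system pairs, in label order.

A=5:3, B=2:1, C=16:9

A = 821/491 ≈ 1.672 → 5:3 (1.667)
B = 481/239 ≈ 2.013 → 2:1 (2.000)
C = 900/507 ≈ 1.775 → 16:9 (1.778)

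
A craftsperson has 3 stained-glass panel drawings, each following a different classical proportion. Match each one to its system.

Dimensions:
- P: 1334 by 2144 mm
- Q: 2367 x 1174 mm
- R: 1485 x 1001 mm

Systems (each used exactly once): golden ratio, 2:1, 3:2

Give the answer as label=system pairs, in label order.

P=golden ratio, Q=2:1, R=3:2

P = 2144/1334 ≈ 1.607 → golden ratio (1.618)
Q = 2367/1174 ≈ 2.016 → 2:1 (2.000)
R = 1485/1001 ≈ 1.484 → 3:2 (1.500)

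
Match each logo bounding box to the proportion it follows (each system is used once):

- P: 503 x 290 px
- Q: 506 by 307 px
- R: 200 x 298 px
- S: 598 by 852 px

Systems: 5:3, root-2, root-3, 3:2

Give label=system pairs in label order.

P = 503/290 ≈ 1.734 → root-3 (1.732)
Q = 506/307 ≈ 1.648 → 5:3 (1.667)
R = 298/200 ≈ 1.490 → 3:2 (1.500)
S = 852/598 ≈ 1.425 → root-2 (1.414)

P=root-3, Q=5:3, R=3:2, S=root-2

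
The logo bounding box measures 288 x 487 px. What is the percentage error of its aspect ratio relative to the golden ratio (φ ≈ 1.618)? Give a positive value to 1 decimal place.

Ratio = 487 / 288 ≈ 1.6910.
Ideal golden ratio ≈ 1.6180. |1.6910 − 1.6180| / 1.6180 ≈ 4.51% → 4.5%.

4.5%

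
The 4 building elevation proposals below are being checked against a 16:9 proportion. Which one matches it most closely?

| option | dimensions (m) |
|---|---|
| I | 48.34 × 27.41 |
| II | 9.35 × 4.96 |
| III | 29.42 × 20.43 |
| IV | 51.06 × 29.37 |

I

Ratios (long/short): I ≈ 1.764; II ≈ 1.885; III ≈ 1.440; IV ≈ 1.739.
16:9 ≈ 1.778; option I is nearest (Δ 0.014).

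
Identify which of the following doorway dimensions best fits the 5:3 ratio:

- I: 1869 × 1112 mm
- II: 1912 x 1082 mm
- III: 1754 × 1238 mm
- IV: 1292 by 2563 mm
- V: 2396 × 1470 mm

Ratios (long/short): I ≈ 1.681; II ≈ 1.767; III ≈ 1.417; IV ≈ 1.984; V ≈ 1.630.
5:3 ≈ 1.667; option I is nearest (Δ 0.014).

I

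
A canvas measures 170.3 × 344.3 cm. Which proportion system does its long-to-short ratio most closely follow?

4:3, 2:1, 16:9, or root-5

Ratio = 344.3 / 170.3 ≈ 2.022.
Distances: 4:3 1.333 (Δ 0.689); 2:1 2.000 (Δ 0.022); 16:9 1.778 (Δ 0.244); root-5 2.236 (Δ 0.214).

2:1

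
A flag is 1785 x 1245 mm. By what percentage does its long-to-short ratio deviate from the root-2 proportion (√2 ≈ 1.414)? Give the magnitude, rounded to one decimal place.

1.4%

Ratio = 1785 / 1245 ≈ 1.4337.
Ideal root-2 ≈ 1.4142. |1.4337 − 1.4142| / 1.4142 ≈ 1.38% → 1.4%.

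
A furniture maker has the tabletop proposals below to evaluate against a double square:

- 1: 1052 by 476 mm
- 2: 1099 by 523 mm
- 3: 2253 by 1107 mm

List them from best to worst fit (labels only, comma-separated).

3, 2, 1

1: 1052/476 ≈ 2.210 → |2.210 − 2.000| = 0.210
2: 1099/523 ≈ 2.101 → |2.101 − 2.000| = 0.101
3: 2253/1107 ≈ 2.035 → |2.035 − 2.000| = 0.035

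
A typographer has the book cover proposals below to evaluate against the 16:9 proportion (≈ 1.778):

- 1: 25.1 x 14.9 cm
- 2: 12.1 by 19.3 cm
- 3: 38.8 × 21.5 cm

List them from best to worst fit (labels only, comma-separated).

3, 1, 2

Ratios: 1 = 25.1 / 14.9 ≈ 1.685; 2 = 19.3 / 12.1 ≈ 1.595; 3 = 38.8 / 21.5 ≈ 1.805.
|Δ from 1.778|: 1 0.093; 2 0.183; 3 0.027.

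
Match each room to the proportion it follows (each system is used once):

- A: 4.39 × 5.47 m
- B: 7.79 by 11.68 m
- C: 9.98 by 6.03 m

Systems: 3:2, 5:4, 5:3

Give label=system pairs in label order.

Ratios: A ≈ 1.246; B ≈ 1.499; C ≈ 1.655.
Targets: 3:2 ≈ 1.500; 5:4 ≈ 1.250; 5:3 ≈ 1.667.

A=5:4, B=3:2, C=5:3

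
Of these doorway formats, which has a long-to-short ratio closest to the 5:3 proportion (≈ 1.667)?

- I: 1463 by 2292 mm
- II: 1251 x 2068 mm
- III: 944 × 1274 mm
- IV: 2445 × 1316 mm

Ratios (long/short): I ≈ 1.567; II ≈ 1.653; III ≈ 1.350; IV ≈ 1.858.
5:3 ≈ 1.667; option II is nearest (Δ 0.014).

II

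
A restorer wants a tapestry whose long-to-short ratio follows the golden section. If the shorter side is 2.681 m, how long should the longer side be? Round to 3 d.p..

4.338 m

golden ratio ≈ 1.61803.
Longer side = 2.681 × 1.61803 ≈ 4.33794 → 4.338 m.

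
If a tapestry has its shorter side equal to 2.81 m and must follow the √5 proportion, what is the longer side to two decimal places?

6.28 m

root-5 ≈ 2.23607.
Longer side = 2.81 × 2.23607 ≈ 6.2834 → 6.28 m.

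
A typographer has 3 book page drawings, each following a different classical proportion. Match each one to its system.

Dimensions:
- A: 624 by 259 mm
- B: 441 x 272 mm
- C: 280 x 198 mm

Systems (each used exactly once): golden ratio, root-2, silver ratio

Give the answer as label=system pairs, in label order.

Ratios: A ≈ 2.409; B ≈ 1.621; C ≈ 1.414.
Targets: golden ratio ≈ 1.618; root-2 ≈ 1.414; silver ratio ≈ 2.414.

A=silver ratio, B=golden ratio, C=root-2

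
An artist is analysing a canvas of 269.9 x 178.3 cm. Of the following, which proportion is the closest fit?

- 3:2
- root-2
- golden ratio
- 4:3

3:2

Ratio = 269.9 / 178.3 ≈ 1.514.
Distances: 3:2 1.500 (Δ 0.014); root-2 1.414 (Δ 0.100); golden ratio 1.618 (Δ 0.104); 4:3 1.333 (Δ 0.181).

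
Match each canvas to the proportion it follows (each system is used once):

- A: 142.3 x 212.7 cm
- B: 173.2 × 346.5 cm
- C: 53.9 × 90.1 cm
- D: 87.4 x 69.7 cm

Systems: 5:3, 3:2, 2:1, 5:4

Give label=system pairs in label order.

A = 212.7/142.3 ≈ 1.495 → 3:2 (1.500)
B = 346.5/173.2 ≈ 2.001 → 2:1 (2.000)
C = 90.1/53.9 ≈ 1.672 → 5:3 (1.667)
D = 87.4/69.7 ≈ 1.254 → 5:4 (1.250)

A=3:2, B=2:1, C=5:3, D=5:4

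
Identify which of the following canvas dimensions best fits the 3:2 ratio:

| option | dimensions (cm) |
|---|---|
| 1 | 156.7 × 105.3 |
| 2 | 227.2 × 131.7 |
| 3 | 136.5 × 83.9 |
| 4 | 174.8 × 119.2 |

1

Ratios (long/short): 1 ≈ 1.488; 2 ≈ 1.725; 3 ≈ 1.627; 4 ≈ 1.466.
3:2 ≈ 1.500; option 1 is nearest (Δ 0.012).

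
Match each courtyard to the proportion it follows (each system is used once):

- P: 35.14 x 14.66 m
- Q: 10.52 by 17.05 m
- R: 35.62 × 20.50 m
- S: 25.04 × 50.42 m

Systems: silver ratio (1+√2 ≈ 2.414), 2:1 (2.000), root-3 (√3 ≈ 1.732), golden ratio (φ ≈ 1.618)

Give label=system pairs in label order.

P=silver ratio, Q=golden ratio, R=root-3, S=2:1

Ratios: P ≈ 2.397; Q ≈ 1.621; R ≈ 1.738; S ≈ 2.014.
Targets: silver ratio ≈ 2.414; 2:1 ≈ 2.000; root-3 ≈ 1.732; golden ratio ≈ 1.618.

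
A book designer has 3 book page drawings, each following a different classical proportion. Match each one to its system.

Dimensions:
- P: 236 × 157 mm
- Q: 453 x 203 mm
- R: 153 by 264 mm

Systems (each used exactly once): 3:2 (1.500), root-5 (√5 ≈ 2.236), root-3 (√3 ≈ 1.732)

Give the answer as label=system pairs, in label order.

P = 236/157 ≈ 1.503 → 3:2 (1.500)
Q = 453/203 ≈ 2.232 → root-5 (2.236)
R = 264/153 ≈ 1.725 → root-3 (1.732)

P=3:2, Q=root-5, R=root-3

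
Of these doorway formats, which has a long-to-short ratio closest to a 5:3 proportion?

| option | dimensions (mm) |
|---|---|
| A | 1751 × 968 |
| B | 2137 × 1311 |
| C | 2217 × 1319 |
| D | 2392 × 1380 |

Target 5:3 ≈ 1.667.
A: 1.809 (Δ0.142)  B: 1.630 (Δ0.037)  C: 1.681 (Δ0.014)  D: 1.733 (Δ0.066)

C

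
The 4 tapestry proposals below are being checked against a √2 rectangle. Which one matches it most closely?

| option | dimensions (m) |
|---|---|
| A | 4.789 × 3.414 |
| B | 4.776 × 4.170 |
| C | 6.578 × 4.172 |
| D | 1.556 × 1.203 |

Target root-2 ≈ 1.414.
A: 1.403 (Δ0.011)  B: 1.145 (Δ0.269)  C: 1.577 (Δ0.163)  D: 1.293 (Δ0.121)

A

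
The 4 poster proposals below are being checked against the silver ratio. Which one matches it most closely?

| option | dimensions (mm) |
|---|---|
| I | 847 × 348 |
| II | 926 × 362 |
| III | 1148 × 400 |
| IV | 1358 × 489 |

I

Ratios (long/short): I ≈ 2.434; II ≈ 2.558; III ≈ 2.870; IV ≈ 2.777.
silver ratio ≈ 2.414; option I is nearest (Δ 0.020).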